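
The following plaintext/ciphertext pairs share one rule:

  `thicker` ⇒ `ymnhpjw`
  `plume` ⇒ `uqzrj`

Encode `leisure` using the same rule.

Compare letters: t→y is +5, h→m is +5, i→n is +5 — a constant shift. Every letter moves 5 places later in the alphabet, wrapping around z→a.
On leisure: l+5=q, e+5=j, i+5=n, s+5=x, u+5=z, r+5=w, e+5=j.

qjnxzwj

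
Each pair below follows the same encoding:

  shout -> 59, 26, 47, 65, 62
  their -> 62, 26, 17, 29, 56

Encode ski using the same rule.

s(#19)→59 and h(#8)→26: differences scale by 3, so n = 3·pos + 2. The formula is n = 3×(alphabet index, a=1) + 2.
On ski: s=19→59, k=11→35, i=9→29.

59, 35, 29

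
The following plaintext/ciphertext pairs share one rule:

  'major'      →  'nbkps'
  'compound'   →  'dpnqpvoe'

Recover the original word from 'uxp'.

two

Compare letters: m→n is +1, a→b is +1, j→k is +1 — a constant shift. This is a Caesar cipher with shift 1.
Reversing it on uxp: u−1=t, x−1=w, p−1=o.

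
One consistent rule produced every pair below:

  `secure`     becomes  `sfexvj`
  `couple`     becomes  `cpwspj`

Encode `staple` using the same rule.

In secure: s→s is +0, e→f is +1, c→e is +2, u→x is +3 — the shift increases by 1 each position. Letter i (0-indexed) is shifted by i+0, so successive shifts are 0, 1, 2, ….
On staple: s+0=s, t+1=u, a+2=c, p+3=s, l+4=p, e+5=j.

sucspj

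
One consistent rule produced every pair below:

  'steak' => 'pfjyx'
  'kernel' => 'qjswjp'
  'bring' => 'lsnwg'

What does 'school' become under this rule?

qttmhx

The output letters match the input read backwards, each shifted +5: steak reversed is kaets. Two steps: reverse the string, then apply a Caesar shift of +5.
Applying it to school: reverse → loohcs; then shift: l+5=q, o+5=t, o+5=t, h+5=m, c+5=h, s+5=x.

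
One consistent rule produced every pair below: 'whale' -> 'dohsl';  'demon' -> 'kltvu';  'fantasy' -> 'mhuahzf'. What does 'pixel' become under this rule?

Compare letters: w→d is +7, h→o is +7, a→h is +7 — a constant shift. Every letter moves 7 places later in the alphabet, wrapping around z→a.
Applying it to pixel: p+7=w, i+7=p, x+7=e, e+7=l, l+7=s.

wpels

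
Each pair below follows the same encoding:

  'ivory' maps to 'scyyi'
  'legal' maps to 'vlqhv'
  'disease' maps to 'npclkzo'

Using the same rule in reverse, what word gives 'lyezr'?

Shifts by position in ivory: pos 0: i→s (+10), pos 1: v→c (+7), pos 2: o→y (+10), pos 3: r→y (+7) — repeating every 2. A repeating key of period 2 is used — shifts +10, +7 over and over.
Reversing it on lyezr: l−10=b, y−7=r, e−10=u, z−7=s, r−10=h.

brush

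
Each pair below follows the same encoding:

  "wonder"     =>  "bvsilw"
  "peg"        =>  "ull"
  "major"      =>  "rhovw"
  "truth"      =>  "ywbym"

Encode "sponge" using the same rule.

The shift depends on letter class: consonant w→b is +5, but vowel o→v is +7. Vowels shift forward by 7 and consonants shift forward by 5.
On sponge: s(cons)+5=x, p(cons)+5=u, o(vowel)+7=v, n(cons)+5=s, g(cons)+5=l, e(vowel)+7=l.

xuvsll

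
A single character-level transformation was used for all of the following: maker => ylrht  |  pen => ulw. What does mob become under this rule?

ivt

The output letters match the input read backwards, each shifted +7: maker reversed is rekam. The word is reversed, then every letter is shifted forward by 7.
Applying it to mob: reverse → bom; then shift: b+7=i, o+7=v, m+7=t.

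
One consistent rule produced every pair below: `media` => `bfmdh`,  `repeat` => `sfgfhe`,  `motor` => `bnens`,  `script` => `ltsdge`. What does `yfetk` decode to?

m(12)→b(1) and e(4)→f(5) fit y≡19x+7 (mod 26); the inverse of 19 mod 26 is 11. This is an affine cipher: with a=0,…,z=25, each position x becomes (19x+7) mod 26.
Decoding yfetk: y(24)→11·(24−7)≡5=f; f(5)→11·(5−7)≡4=e; e(4)→11·(4−7)≡19=t; t(19)→11·(19−7)≡2=c; k(10)→11·(10−7)≡7=h (all mod 26).

fetch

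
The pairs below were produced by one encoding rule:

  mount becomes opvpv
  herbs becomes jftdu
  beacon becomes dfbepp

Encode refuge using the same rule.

tfhvif

The shift depends on letter class: consonant m→o is +2, but vowel o→p is +1. The rule splits by letter class: vowels +1, consonants +2.
Applying it to refuge: r(cons)+2=t, e(vowel)+1=f, f(cons)+2=h, u(vowel)+1=v, g(cons)+2=i, e(vowel)+1=f.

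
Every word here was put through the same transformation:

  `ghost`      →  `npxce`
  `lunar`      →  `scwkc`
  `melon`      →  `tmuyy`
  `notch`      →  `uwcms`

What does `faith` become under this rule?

The shift increases by 1 at each position, starting from +7: 7, 8, 9, ….
On faith: f+7=m, a+8=i, i+9=r, t+10=d, h+11=s.

mirds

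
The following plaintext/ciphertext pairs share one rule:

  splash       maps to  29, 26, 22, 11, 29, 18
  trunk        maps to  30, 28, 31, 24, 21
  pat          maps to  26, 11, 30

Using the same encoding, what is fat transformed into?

16, 11, 30

s is letter #19 and maps to 29: an offset of 10. Each letter is replaced by its alphabet position (a=1..z=26) + 10.
Applying it to fat: f=6→16, a=1→11, t=20→30.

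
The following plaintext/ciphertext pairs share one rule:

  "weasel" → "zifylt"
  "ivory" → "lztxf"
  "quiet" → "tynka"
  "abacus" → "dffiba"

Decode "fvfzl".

crate

Each letter shifts forward by (position + 3), i.e. 3, 4, 5, … — the shift grows by one for each successive letter.
Undoing it on fvfzl: f−3=c, v−4=r, f−5=a, z−6=t, l−7=e.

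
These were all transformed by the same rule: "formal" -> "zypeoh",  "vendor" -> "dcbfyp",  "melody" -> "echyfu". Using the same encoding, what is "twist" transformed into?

jaqmj

f(5)→z(25) and o(14)→y(24) fit y≡23x+14 (mod 26); the inverse of 23 mod 26 is 17. Treating letters as 0–25, the rule is x ↦ 23x + 14 (mod 26).
Applying it to twist: t(19)→23·19+14≡9=j; w(22)→23·22+14≡0=a; i(8)→23·8+14≡16=q; s(18)→23·18+14≡12=m; t(19)→23·19+14≡9=j (all mod 26).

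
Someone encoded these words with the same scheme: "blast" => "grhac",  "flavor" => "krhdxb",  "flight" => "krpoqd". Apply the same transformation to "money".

ruumh

In blast: b→g is +5, l→r is +6, a→h is +7, s→a is +8 — the shift increases by 1 each position. The shift increases by 1 at each position, starting from +5: 5, 6, 7, ….
For money: m+5=r, o+6=u, n+7=u, e+8=m, y+9=h.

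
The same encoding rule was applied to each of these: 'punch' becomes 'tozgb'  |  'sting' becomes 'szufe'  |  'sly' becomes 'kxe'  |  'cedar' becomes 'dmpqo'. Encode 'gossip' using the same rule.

The output letters match the input read backwards, each shifted +12: punch reversed is hcnup. Two steps: reverse the string, then apply a Caesar shift of +12.
For gossip: reverse → pissog; then shift: p+12=b, i+12=u, s+12=e, s+12=e, o+12=a, g+12=s.

bueeas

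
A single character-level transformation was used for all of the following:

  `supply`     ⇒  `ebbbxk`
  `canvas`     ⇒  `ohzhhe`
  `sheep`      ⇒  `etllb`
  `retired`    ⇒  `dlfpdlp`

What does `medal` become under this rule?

ylphx

The shift depends on letter class: consonant s→e is +12, but vowel u→b is +7. Vowels shift forward by 7 and consonants shift forward by 12.
On medal: m(cons)+12=y, e(vowel)+7=l, d(cons)+12=p, a(vowel)+7=h, l(cons)+12=x.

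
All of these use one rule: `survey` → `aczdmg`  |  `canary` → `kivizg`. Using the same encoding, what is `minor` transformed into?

uqvwz

Compare letters: s→a is +8, u→c is +8, r→z is +8 — a constant shift. This is a Caesar cipher with shift 8.
On minor: m+8=u, i+8=q, n+8=v, o+8=w, r+8=z.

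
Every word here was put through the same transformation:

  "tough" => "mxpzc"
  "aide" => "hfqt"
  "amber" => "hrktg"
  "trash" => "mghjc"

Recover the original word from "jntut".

scene

t(19)→m(12) and o(14)→x(23) fit y≡3x+7 (mod 26); the inverse of 3 mod 26 is 9. This is an affine cipher: with a=0,…,z=25, each position x becomes (3x+7) mod 26.
Undoing it on jntut: j(9)→9·(9−7)≡18=s; n(13)→9·(13−7)≡2=c; t(19)→9·(19−7)≡4=e; u(20)→9·(20−7)≡13=n; t(19)→9·(19−7)≡4=e (all mod 26).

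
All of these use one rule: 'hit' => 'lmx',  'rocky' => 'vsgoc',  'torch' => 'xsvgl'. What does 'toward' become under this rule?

Compare letters: h→l is +4, i→m is +4, t→x is +4 — a constant shift. Each letter is shifted forward by 4 in the alphabet (a Caesar shift of +4).
On toward: t+4=x, o+4=s, w+4=a, a+4=e, r+4=v, d+4=h.

xsaevh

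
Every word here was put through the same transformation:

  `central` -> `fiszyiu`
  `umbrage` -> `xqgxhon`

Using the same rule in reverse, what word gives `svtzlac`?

Letter i (0-indexed) is shifted by i+3, so successive shifts are 3, 4, 5, ….
Reversing it on svtzlac: s−3=p, v−4=r, t−5=o, z−6=t, l−7=e, a−8=s, c−9=t.

protest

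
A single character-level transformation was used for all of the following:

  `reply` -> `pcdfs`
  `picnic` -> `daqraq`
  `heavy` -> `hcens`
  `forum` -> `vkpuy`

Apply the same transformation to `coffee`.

qkvvcc

r(17)→p(15) and e(4)→c(2) fit y≡19x+4 (mod 26); the inverse of 19 mod 26 is 11. Each letter's alphabet position (a=0..z=25) is mapped through 19·x+4 mod 26 — an affine cipher.
For coffee: c(2)→19·2+4≡16=q; o(14)→19·14+4≡10=k; f(5)→19·5+4≡21=v; f(5)→19·5+4≡21=v; e(4)→19·4+4≡2=c; e(4)→19·4+4≡2=c (all mod 26).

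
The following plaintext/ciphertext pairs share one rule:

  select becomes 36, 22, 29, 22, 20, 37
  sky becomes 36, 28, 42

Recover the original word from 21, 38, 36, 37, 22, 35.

duster

s is letter #19 and maps to 36: an offset of 17. The number is (letter's place in the alphabet, a=1) + 17.
Reversing it on 21, 38, 36, 37, 22, 35: 21→(21−17)÷1=4=d, 38→(38−17)÷1=21=u, 36→(36−17)÷1=19=s, 37→(37−17)÷1=20=t, 22→(22−17)÷1=5=e, 35→(35−17)÷1=18=r.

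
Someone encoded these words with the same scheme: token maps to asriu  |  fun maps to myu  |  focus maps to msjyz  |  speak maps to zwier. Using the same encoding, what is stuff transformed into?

Vowels shift forward by 4 and consonants shift forward by 7.
Applying it to stuff: s(cons)+7=z, t(cons)+7=a, u(vowel)+4=y, f(cons)+7=m, f(cons)+7=m.

zaymm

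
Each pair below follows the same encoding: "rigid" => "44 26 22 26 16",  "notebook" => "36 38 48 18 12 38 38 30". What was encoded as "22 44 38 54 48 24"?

r(#18)→44 and i(#9)→26: differences scale by 2, so n = 2·pos + 8. With a=1..z=26, the number is 2·pos + 8.
Reversing it on 22 44 38 54 48 24: 22→(22−8)÷2=7=g, 44→(44−8)÷2=18=r, 38→(38−8)÷2=15=o, 54→(54−8)÷2=23=w, 48→(48−8)÷2=20=t, 24→(24−8)÷2=8=h.

growth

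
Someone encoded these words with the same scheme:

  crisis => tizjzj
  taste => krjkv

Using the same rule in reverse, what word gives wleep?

funny

Compare letters: c→t is +17, r→i is +17, i→z is +17 — a constant shift. Every letter moves 17 places later in the alphabet, wrapping around z→a.
Decoding wleep: w−17=f, l−17=u, e−17=n, e−17=n, p−17=y.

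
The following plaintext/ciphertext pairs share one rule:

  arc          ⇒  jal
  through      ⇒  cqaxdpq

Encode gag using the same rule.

Each letter is shifted forward by 9 in the alphabet (a Caesar shift of +9).
For gag: g+9=p, a+9=j, g+9=p.

pjp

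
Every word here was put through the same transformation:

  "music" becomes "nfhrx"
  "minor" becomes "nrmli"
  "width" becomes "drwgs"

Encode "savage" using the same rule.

hzeztv

Each pair mirrors across the alphabet (m↔n, u↔f, s↔h): positions sum to 25. This is the alphabet-reversal cipher (Atbash): a becomes z, b becomes y, etc.
For savage: s↔h, a↔z, v↔e, a↔z, g↔t, e↔v.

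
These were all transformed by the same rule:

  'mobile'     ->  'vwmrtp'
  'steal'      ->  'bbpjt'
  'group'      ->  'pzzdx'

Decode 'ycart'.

The shifts repeat in a cycle of length 3: positions 0,1,… shift by +9, +8, +11, then the pattern repeats.
Decoding ycart: y−9=p, c−8=u, a−11=p, r−9=i, t−8=l.

pupil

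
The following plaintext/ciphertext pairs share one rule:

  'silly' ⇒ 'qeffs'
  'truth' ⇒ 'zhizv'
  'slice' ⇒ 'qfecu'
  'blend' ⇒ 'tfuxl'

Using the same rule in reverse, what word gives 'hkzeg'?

Treating letters as 0–25, the rule is x ↦ 9x + 10 (mod 26).
Reversing it on hkzeg: h(7)→3·(7−10)≡17=r; k(10)→3·(10−10)≡0=a; z(25)→3·(25−10)≡19=t; e(4)→3·(4−10)≡8=i; g(6)→3·(6−10)≡14=o (all mod 26).

ratio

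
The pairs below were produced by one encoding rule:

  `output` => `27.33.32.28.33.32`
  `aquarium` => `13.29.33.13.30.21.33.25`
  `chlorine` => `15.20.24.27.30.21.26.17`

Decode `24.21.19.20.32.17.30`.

Each letter is replaced by its alphabet position (a=1..z=26) + 12.
Reversing it on 24.21.19.20.32.17.30: 24→(24−12)÷1=12=l, 21→(21−12)÷1=9=i, 19→(19−12)÷1=7=g, 20→(20−12)÷1=8=h, 32→(32−12)÷1=20=t, 17→(17−12)÷1=5=e, 30→(30−12)÷1=18=r.

lighter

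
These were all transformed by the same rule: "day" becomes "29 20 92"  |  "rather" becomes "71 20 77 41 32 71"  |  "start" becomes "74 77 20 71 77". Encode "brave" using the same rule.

23 71 20 83 32

d(#4)→29 and a(#1)→20: differences scale by 3, so n = 3·pos + 17. Each letter becomes 3×(its alphabet position, a=1..z=26) + 17.
Applying it to brave: b=2→23, r=18→71, a=1→20, v=22→83, e=5→32.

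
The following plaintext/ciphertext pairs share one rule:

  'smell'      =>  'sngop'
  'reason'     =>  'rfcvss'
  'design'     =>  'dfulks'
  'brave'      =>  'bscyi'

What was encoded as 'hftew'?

herbs

In smell: s→s is +0, m→n is +1, e→g is +2, l→o is +3 — the shift increases by 1 each position. Letter i (0-indexed) is shifted by i+0, so successive shifts are 0, 1, 2, ….
Undoing it on hftew: h−0=h, f−1=e, t−2=r, e−3=b, w−4=s.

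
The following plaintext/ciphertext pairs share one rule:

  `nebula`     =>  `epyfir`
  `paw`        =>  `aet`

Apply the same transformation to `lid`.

hmp

Two steps: reverse the string, then apply a Caesar shift of +4.
On lid: reverse → dil; then shift: d+4=h, i+4=m, l+4=p.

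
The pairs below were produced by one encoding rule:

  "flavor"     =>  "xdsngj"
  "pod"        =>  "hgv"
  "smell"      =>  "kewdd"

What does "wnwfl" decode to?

Each letter is shifted forward by 18 in the alphabet (a Caesar shift of +18).
Reversing it on wnwfl: w−18=e, n−18=v, w−18=e, f−18=n, l−18=t.

event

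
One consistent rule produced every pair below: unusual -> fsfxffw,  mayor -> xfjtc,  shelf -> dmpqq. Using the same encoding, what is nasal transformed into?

yfdfw

Shifts by position in unusual: pos 0: u→f (+11), pos 1: n→s (+5), pos 2: u→f (+11), pos 3: s→x (+5) — repeating every 2. A repeating key of period 2 is used — shifts +11, +5 over and over.
Applying it to nasal: n+11=y, a+5=f, s+11=d, a+5=f, l+11=w.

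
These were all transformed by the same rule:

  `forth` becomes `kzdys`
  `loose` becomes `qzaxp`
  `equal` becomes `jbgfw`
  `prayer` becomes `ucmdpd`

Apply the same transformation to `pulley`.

Shifts by position in forth: pos 0: f→k (+5), pos 1: o→z (+11), pos 2: r→d (+12), pos 3: t→y (+5), pos 4: h→s (+11) — repeating every 3. It's a Vigenère-style cipher with numeric key [5,11,12]: position i shifts by key[i mod 3].
Applying it to pulley: p+5=u, u+11=f, l+12=x, l+5=q, e+11=p, y+12=k.

ufxqpk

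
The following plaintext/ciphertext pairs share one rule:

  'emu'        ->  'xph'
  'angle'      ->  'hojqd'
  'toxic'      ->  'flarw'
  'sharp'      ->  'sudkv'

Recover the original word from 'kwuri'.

forth

The output letters match the input read backwards, each shifted +3: emu reversed is ume. Two steps: reverse the string, then apply a Caesar shift of +3.
Undoing it on kwuri: shift back: k−3=h, w−3=t, u−3=r, r−3=o, i−3=f → htrof; then reverse → forth.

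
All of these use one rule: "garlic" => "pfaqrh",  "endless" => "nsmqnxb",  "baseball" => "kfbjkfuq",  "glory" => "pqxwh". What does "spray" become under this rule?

buafh

The shifts repeat in a cycle of length 2: positions 0,1,… shift by +9, +5, then the pattern repeats.
For spray: s+9=b, p+5=u, r+9=a, a+5=f, y+9=h.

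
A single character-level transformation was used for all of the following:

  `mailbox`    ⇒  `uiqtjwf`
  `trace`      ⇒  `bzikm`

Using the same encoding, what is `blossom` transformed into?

Compare letters: m→u is +8, a→i is +8, i→q is +8 — a constant shift. Each letter is shifted forward by 8 in the alphabet (a Caesar shift of +8).
For blossom: b+8=j, l+8=t, o+8=w, s+8=a, s+8=a, o+8=w, m+8=u.

jtwaawu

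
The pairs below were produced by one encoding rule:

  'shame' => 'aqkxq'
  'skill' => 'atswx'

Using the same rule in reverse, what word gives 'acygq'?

stove

In shame: s→a is +8, h→q is +9, a→k is +10, m→x is +11 — the shift increases by 1 each position. Letter i (0-indexed) is shifted by i+8, so successive shifts are 8, 9, 10, ….
Decoding acygq: a−8=s, c−9=t, y−10=o, g−11=v, q−12=e.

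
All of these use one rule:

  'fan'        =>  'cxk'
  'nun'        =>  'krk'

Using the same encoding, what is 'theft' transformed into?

Every letter moves 23 places later in the alphabet, wrapping around z→a.
On theft: t+23=q, h+23=e, e+23=b, f+23=c, t+23=q.

qebcq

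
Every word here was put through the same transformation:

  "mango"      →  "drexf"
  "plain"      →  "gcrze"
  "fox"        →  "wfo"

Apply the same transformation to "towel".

Compare letters: m→d is +17, a→r is +17, n→e is +17 — a constant shift. It's a constant shift of +17 (ROT17).
For towel: t+17=k, o+17=f, w+17=n, e+17=v, l+17=c.

kfnvc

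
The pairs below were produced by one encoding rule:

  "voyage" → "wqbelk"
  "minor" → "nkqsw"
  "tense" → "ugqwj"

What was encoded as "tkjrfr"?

signal

In voyage: v→w is +1, o→q is +2, y→b is +3, a→e is +4 — the shift increases by 1 each position. The shift increases by 1 at each position, starting from +1: 1, 2, 3, ….
Decoding tkjrfr: t−1=s, k−2=i, j−3=g, r−4=n, f−5=a, r−6=l.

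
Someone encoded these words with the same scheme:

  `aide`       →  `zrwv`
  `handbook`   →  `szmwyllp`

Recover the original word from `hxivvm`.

screen

Each letter is replaced by its mirror in the alphabet: a↔z, b↔y, c↔x, and so on (the Atbash cipher).
Undoing it on hxivvm: h↔s, x↔c, i↔r, v↔e, v↔e, m↔n.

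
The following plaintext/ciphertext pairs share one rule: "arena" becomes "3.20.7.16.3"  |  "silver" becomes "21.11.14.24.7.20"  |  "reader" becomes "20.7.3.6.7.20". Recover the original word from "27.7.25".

a is letter #1 and maps to 3: an offset of 2. Letters become their 1-based position plus 2 (so a→3, b→4, …).
Undoing it on 27.7.25: 27→(27−2)÷1=25=y, 7→(7−2)÷1=5=e, 25→(25−2)÷1=23=w.

yew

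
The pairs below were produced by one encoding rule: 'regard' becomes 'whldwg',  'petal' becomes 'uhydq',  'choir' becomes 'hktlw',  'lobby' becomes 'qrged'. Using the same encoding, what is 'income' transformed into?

Shifts by position in regard: pos 0: r→w (+5), pos 1: e→h (+3), pos 2: g→l (+5), pos 3: a→d (+3) — repeating every 2. The shifts repeat in a cycle of length 2: positions 0,1,… shift by +5, +3, then the pattern repeats.
For income: i+5=n, n+3=q, c+5=h, o+3=r, m+5=r, e+3=h.

nqhrrh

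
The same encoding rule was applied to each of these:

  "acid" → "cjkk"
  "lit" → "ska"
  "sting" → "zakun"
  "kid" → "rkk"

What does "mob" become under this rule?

Two shifts are in play — +2 for a/e/i/o/u, +7 for every other letter.
On mob: m(cons)+7=t, o(vowel)+2=q, b(cons)+7=i.

tqi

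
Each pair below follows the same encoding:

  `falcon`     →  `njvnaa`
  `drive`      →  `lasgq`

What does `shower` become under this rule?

In falcon: f→n is +8, a→j is +9, l→v is +10, c→n is +11 — the shift increases by 1 each position. The shift increases by 1 at each position, starting from +8: 8, 9, 10, ….
On shower: s+8=a, h+9=q, o+10=y, w+11=h, e+12=q, r+13=e.

aqyhqe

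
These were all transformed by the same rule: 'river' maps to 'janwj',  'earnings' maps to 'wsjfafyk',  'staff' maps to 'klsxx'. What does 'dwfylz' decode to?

length

Every letter moves 18 places later in the alphabet, wrapping around z→a.
Reversing it on dwfylz: d−18=l, w−18=e, f−18=n, y−18=g, l−18=t, z−18=h.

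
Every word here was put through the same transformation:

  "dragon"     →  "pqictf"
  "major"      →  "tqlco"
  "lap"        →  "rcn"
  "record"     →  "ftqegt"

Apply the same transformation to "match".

jevco

Two steps: reverse the string, then apply a Caesar shift of +2.
Applying it to match: reverse → hctam; then shift: h+2=j, c+2=e, t+2=v, a+2=c, m+2=o.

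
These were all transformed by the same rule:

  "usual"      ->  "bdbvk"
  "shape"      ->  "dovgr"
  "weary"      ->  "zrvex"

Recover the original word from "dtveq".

u(20)→b(1) and s(18)→d(3) fit y≡25x+21 (mod 26); the inverse of 25 mod 26 is 25. This is an affine cipher: with a=0,…,z=25, each position x becomes (25x+21) mod 26.
Decoding dtveq: d(3)→25·(3−21)≡18=s; t(19)→25·(19−21)≡2=c; v(21)→25·(21−21)≡0=a; e(4)→25·(4−21)≡17=r; q(16)→25·(16−21)≡5=f (all mod 26).

scarf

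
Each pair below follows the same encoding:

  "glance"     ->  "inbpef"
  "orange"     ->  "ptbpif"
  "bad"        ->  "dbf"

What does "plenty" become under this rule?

rnfpva

The shift depends on letter class: consonant g→i is +2, but vowel a→b is +1. Two shifts are in play — +1 for a/e/i/o/u, +2 for every other letter.
Applying it to plenty: p(cons)+2=r, l(cons)+2=n, e(vowel)+1=f, n(cons)+2=p, t(cons)+2=v, y(cons)+2=a.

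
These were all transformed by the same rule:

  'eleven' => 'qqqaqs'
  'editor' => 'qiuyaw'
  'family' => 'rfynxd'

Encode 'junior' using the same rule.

vzznaw

Shifts by position in eleven: pos 0: e→q (+12), pos 1: l→q (+5), pos 2: e→q (+12), pos 3: v→a (+5) — repeating every 2. It's a Vigenère-style cipher with numeric key [12,5]: position i shifts by key[i mod 2].
Applying it to junior: j+12=v, u+5=z, n+12=z, i+5=n, o+12=a, r+5=w.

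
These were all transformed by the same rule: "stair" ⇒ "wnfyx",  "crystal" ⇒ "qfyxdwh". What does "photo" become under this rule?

Two steps: reverse the string, then apply a Caesar shift of +5.
On photo: reverse → otohp; then shift: o+5=t, t+5=y, o+5=t, h+5=m, p+5=u.

tytmu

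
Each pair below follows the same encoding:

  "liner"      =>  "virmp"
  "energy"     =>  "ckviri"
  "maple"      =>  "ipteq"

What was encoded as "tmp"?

lip

Read the word backwards and shift each letter +4.
Decoding tmp: shift back: t−4=p, m−4=i, p−4=l → pil; then reverse → lip.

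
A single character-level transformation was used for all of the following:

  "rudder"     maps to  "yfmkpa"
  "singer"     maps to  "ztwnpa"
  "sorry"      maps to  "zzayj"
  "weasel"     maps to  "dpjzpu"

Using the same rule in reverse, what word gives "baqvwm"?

Shifts by position in rudder: pos 0: r→y (+7), pos 1: u→f (+11), pos 2: d→m (+9), pos 3: d→k (+7), pos 4: e→p (+11), pos 5: r→a (+9) — repeating every 3. It's a Vigenère-style cipher with numeric key [7,11,9]: position i shifts by key[i mod 3].
Undoing it on baqvwm: b−7=u, a−11=p, q−9=h, v−7=o, w−11=l, m−9=d.

uphold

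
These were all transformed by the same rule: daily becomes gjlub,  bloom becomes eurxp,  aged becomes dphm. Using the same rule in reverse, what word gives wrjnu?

Shifts by position in daily: pos 0: d→g (+3), pos 1: a→j (+9), pos 2: i→l (+3), pos 3: l→u (+9) — repeating every 2. It's a Vigenère-style cipher with numeric key [3,9]: position i shifts by key[i mod 2].
Decoding wrjnu: w−3=t, r−9=i, j−3=g, n−9=e, u−3=r.

tiger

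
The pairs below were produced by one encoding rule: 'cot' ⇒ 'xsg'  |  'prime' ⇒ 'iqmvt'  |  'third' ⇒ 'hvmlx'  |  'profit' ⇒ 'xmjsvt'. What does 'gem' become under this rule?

Read the word backwards and shift each letter +4.
On gem: reverse → meg; then shift: m+4=q, e+4=i, g+4=k.

qik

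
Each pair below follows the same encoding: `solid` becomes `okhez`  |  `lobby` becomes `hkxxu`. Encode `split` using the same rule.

Compare letters: s→o is +22, o→k is +22, l→h is +22 — a constant shift. Every letter moves 22 places later in the alphabet, wrapping around z→a.
On split: s+22=o, p+22=l, l+22=h, i+22=e, t+22=p.

olhep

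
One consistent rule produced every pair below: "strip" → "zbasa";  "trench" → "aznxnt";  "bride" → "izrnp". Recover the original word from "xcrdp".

quite

In strip: s→z is +7, t→b is +8, r→a is +9, i→s is +10 — the shift increases by 1 each position. Each letter shifts forward by (position + 7), i.e. 7, 8, 9, … — the shift grows by one for each successive letter.
Reversing it on xcrdp: x−7=q, c−8=u, r−9=i, d−10=t, p−11=e.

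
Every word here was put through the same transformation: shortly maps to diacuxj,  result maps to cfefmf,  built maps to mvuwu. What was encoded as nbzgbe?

canvas

Shifts by position in shortly: pos 0: s→d (+11), pos 1: h→i (+1), pos 2: o→a (+12), pos 3: r→c (+11), pos 4: t→u (+1), pos 5: l→x (+12) — repeating every 3. The shifts repeat in a cycle of length 3: positions 0,1,… shift by +11, +1, +12, then the pattern repeats.
Undoing it on nbzgbe: n−11=c, b−1=a, z−12=n, g−11=v, b−1=a, e−12=s.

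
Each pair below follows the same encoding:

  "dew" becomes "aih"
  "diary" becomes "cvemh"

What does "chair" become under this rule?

vmelg

The output letters match the input read backwards, each shifted +4: dew reversed is wed. Two steps: reverse the string, then apply a Caesar shift of +4.
For chair: reverse → riahc; then shift: r+4=v, i+4=m, a+4=e, h+4=l, c+4=g.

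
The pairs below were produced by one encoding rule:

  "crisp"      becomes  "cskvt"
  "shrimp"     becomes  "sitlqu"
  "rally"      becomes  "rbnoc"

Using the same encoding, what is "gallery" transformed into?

In crisp: c→c is +0, r→s is +1, i→k is +2, s→v is +3 — the shift increases by 1 each position. The shift increases by 1 at each position, starting from +0: 0, 1, 2, ….
For gallery: g+0=g, a+1=b, l+2=n, l+3=o, e+4=i, r+5=w, y+6=e.

gbnoiwe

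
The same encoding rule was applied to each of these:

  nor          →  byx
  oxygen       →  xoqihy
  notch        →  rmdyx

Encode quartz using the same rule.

jdbkea

The output letters match the input read backwards, each shifted +10: nor reversed is ron. Two steps: reverse the string, then apply a Caesar shift of +10.
For quartz: reverse → ztrauq; then shift: z+10=j, t+10=d, r+10=b, a+10=k, u+10=e, q+10=a.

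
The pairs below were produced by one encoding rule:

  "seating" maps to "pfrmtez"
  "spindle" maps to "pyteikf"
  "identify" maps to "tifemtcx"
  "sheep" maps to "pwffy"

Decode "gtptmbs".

visitor

s(18)→p(15) and e(4)→f(5) fit y≡23x+17 (mod 26); the inverse of 23 mod 26 is 17. Each letter's alphabet position (a=0..z=25) is mapped through 23·x+17 mod 26 — an affine cipher.
Undoing it on gtptmbs: g(6)→17·(6−17)≡21=v; t(19)→17·(19−17)≡8=i; p(15)→17·(15−17)≡18=s; t(19)→17·(19−17)≡8=i; m(12)→17·(12−17)≡19=t; b(1)→17·(1−17)≡14=o; s(18)→17·(18−17)≡17=r (all mod 26).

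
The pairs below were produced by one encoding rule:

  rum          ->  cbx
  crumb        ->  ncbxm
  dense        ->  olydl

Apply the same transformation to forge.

The rule splits by letter class: vowels +7, consonants +11.
Applying it to forge: f(cons)+11=q, o(vowel)+7=v, r(cons)+11=c, g(cons)+11=r, e(vowel)+7=l.

qvcrl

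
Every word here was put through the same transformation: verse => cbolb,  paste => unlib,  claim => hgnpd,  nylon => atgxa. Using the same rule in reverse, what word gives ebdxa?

demon

v(21)→c(2) and e(4)→b(1) fit y≡23x+13 (mod 26); the inverse of 23 mod 26 is 17. Each letter's alphabet position (a=0..z=25) is mapped through 23·x+13 mod 26 — an affine cipher.
Decoding ebdxa: e(4)→17·(4−13)≡3=d; b(1)→17·(1−13)≡4=e; d(3)→17·(3−13)≡12=m; x(23)→17·(23−13)≡14=o; a(0)→17·(0−13)≡13=n (all mod 26).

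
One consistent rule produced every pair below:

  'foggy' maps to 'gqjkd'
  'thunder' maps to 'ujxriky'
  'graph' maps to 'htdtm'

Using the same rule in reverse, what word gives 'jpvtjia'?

In foggy: f→g is +1, o→q is +2, g→j is +3, g→k is +4 — the shift increases by 1 each position. The shift increases by 1 at each position, starting from +1: 1, 2, 3, ….
Decoding jpvtjia: j−1=i, p−2=n, v−3=s, t−4=p, j−5=e, i−6=c, a−7=t.

inspect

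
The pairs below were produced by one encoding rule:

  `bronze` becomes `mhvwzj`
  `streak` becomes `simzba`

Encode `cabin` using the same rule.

The output letters match the input read backwards, each shifted +8: bronze reversed is eznorb. Two steps: reverse the string, then apply a Caesar shift of +8.
Applying it to cabin: reverse → nibac; then shift: n+8=v, i+8=q, b+8=j, a+8=i, c+8=k.

vqjik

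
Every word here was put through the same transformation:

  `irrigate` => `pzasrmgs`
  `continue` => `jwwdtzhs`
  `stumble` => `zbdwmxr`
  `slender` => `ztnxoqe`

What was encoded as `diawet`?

warmth

In irrigate: i→p is +7, r→z is +8, r→a is +9, i→s is +10 — the shift increases by 1 each position. Each letter shifts forward by (position + 7), i.e. 7, 8, 9, … — the shift grows by one for each successive letter.
Reversing it on diawet: d−7=w, i−8=a, a−9=r, w−10=m, e−11=t, t−12=h.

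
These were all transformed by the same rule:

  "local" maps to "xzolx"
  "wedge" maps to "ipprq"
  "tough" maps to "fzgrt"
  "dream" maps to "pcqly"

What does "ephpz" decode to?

Shifts by position in local: pos 0: l→x (+12), pos 1: o→z (+11), pos 2: c→o (+12), pos 3: a→l (+11) — repeating every 2. The shifts repeat in a cycle of length 2: positions 0,1,… shift by +12, +11, then the pattern repeats.
Decoding ephpz: e−12=s, p−11=e, h−12=v, p−11=e, z−12=n.

seven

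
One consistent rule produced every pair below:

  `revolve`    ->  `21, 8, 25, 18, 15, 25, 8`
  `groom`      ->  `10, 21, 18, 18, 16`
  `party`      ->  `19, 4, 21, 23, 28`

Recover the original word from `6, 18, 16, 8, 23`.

comet

r is letter #18 and maps to 21: an offset of 3. The number is (letter's place in the alphabet, a=1) + 3.
Reversing it on 6, 18, 16, 8, 23: 6→(6−3)÷1=3=c, 18→(18−3)÷1=15=o, 16→(16−3)÷1=13=m, 8→(8−3)÷1=5=e, 23→(23−3)÷1=20=t.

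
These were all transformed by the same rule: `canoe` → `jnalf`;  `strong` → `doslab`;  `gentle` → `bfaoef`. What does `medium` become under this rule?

pfuxzp

Treating letters as 0–25, the rule is x ↦ 11x + 13 (mod 26).
For medium: m(12)→11·12+13≡15=p; e(4)→11·4+13≡5=f; d(3)→11·3+13≡20=u; i(8)→11·8+13≡23=x; u(20)→11·20+13≡25=z; m(12)→11·12+13≡15=p (all mod 26).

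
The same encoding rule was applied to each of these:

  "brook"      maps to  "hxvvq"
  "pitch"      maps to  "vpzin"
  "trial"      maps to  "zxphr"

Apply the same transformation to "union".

btpvt

The shift depends on letter class: consonant b→h is +6, but vowel o→v is +7. Two shifts are in play — +7 for a/e/i/o/u, +6 for every other letter.
On union: u(vowel)+7=b, n(cons)+6=t, i(vowel)+7=p, o(vowel)+7=v, n(cons)+6=t.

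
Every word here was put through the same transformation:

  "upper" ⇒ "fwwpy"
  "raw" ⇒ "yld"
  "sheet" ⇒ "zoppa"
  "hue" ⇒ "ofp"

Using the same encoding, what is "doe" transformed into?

The shift depends on letter class: consonant p→w is +7, but vowel u→f is +11. Vowels shift forward by 11 and consonants shift forward by 7.
On doe: d(cons)+7=k, o(vowel)+11=z, e(vowel)+11=p.

kzp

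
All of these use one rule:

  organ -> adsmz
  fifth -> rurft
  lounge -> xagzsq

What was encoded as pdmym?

It's a constant shift of +12 (ROT12).
Undoing it on pdmym: p−12=d, d−12=r, m−12=a, y−12=m, m−12=a.

drama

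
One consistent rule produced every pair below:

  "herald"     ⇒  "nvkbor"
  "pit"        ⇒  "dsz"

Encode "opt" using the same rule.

dzy

The word is reversed, then every letter is shifted forward by 10.
Applying it to opt: reverse → tpo; then shift: t+10=d, p+10=z, o+10=y.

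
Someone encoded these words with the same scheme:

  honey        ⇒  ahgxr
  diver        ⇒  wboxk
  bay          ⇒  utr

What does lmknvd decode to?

struck

Compare letters: h→a is +19, o→h is +19, n→g is +19 — a constant shift. Each letter is shifted forward by 19 in the alphabet (a Caesar shift of +19).
Reversing it on lmknvd: l−19=s, m−19=t, k−19=r, n−19=u, v−19=c, d−19=k.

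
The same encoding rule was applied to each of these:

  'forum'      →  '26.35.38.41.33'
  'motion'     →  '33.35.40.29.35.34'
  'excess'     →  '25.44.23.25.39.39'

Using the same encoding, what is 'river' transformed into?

38.29.42.25.38

The number is (letter's place in the alphabet, a=1) + 20.
For river: r=18→38, i=9→29, v=22→42, e=5→25, r=18→38.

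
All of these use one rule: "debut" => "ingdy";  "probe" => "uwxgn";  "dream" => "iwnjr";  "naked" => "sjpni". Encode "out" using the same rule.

xdy

The shift depends on letter class: consonant d→i is +5, but vowel e→n is +9. Vowels shift forward by 9 and consonants shift forward by 5.
On out: o(vowel)+9=x, u(vowel)+9=d, t(cons)+5=y.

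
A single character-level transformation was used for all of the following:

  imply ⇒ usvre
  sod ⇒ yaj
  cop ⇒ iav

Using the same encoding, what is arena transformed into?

The shift depends on letter class: consonant m→s is +6, but vowel i→u is +12. Two shifts are in play — +12 for a/e/i/o/u, +6 for every other letter.
On arena: a(vowel)+12=m, r(cons)+6=x, e(vowel)+12=q, n(cons)+6=t, a(vowel)+12=m.

mxqtm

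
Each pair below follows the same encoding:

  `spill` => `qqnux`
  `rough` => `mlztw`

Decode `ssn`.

inn

The output letters match the input read backwards, each shifted +5: spill reversed is llips. The word is reversed, then every letter is shifted forward by 5.
Reversing it on ssn: shift back: s−5=n, s−5=n, n−5=i → nni; then reverse → inn.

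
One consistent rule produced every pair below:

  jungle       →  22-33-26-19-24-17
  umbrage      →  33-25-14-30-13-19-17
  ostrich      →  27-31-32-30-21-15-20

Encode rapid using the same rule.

30-13-28-21-16

j is letter #10 and maps to 22: an offset of 12. The number is (letter's place in the alphabet, a=1) + 12.
On rapid: r=18→30, a=1→13, p=16→28, i=9→21, d=4→16.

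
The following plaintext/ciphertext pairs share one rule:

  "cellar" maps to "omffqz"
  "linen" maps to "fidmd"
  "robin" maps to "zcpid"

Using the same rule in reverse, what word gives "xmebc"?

c(2)→o(14) and e(4)→m(12) fit y≡25x+16 (mod 26); the inverse of 25 mod 26 is 25. Each letter's alphabet position (a=0..z=25) is mapped through 25·x+16 mod 26 — an affine cipher.
Decoding xmebc: x(23)→25·(23−16)≡19=t; m(12)→25·(12−16)≡4=e; e(4)→25·(4−16)≡12=m; b(1)→25·(1−16)≡15=p; c(2)→25·(2−16)≡14=o (all mod 26).

tempo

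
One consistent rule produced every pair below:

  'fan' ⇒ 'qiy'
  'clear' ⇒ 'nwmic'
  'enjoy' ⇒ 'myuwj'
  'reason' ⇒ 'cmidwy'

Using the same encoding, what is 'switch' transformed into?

dhqens

The rule splits by letter class: vowels +8, consonants +11.
Applying it to switch: s(cons)+11=d, w(cons)+11=h, i(vowel)+8=q, t(cons)+11=e, c(cons)+11=n, h(cons)+11=s.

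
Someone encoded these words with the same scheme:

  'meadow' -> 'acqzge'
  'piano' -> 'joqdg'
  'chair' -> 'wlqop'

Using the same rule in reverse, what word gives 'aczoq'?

m(12)→a(0) and e(4)→c(2) fit y≡3x+16 (mod 26); the inverse of 3 mod 26 is 9. This is an affine cipher: with a=0,…,z=25, each position x becomes (3x+16) mod 26.
Undoing it on aczoq: a(0)→9·(0−16)≡12=m; c(2)→9·(2−16)≡4=e; z(25)→9·(25−16)≡3=d; o(14)→9·(14−16)≡8=i; q(16)→9·(16−16)≡0=a (all mod 26).

media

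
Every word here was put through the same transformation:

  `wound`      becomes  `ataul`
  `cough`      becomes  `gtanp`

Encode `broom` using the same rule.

In wound: w→a is +4, o→t is +5, u→a is +6, n→u is +7 — the shift increases by 1 each position. Letter i (0-indexed) is shifted by i+4, so successive shifts are 4, 5, 6, ….
Applying it to broom: b+4=f, r+5=w, o+6=u, o+7=v, m+8=u.

fwuvu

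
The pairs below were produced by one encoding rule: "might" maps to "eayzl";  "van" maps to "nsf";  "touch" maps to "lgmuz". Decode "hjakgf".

Compare letters: m→e is +18, i→a is +18, g→y is +18 — a constant shift. Every letter moves 18 places later in the alphabet, wrapping around z→a.
Undoing it on hjakgf: h−18=p, j−18=r, a−18=i, k−18=s, g−18=o, f−18=n.

prison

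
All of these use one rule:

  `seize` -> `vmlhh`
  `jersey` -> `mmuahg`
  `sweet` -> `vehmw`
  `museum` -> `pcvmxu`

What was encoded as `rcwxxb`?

output

The shifts repeat in a cycle of length 2: positions 0,1,… shift by +3, +8, then the pattern repeats.
Undoing it on rcwxxb: r−3=o, c−8=u, w−3=t, x−8=p, x−3=u, b−8=t.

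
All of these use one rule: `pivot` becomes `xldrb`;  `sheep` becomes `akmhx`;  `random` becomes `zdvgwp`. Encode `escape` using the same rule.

A repeating key of period 2 is used — shifts +8, +3 over and over.
For escape: e+8=m, s+3=v, c+8=k, a+3=d, p+8=x, e+3=h.

mvkdxh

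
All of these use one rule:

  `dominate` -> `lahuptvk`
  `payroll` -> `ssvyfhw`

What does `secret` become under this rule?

alyjlz

Two steps: reverse the string, then apply a Caesar shift of +7.
Applying it to secret: reverse → terces; then shift: t+7=a, e+7=l, r+7=y, c+7=j, e+7=l, s+7=z.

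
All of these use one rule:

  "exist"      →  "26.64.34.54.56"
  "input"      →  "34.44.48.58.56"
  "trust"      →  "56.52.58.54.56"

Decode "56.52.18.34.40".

e(#5)→26 and x(#24)→64: differences scale by 2, so n = 2·pos + 16. Each letter becomes 2×(its alphabet position, a=1..z=26) + 16.
Reversing it on 56.52.18.34.40: 56→(56−16)÷2=20=t, 52→(52−16)÷2=18=r, 18→(18−16)÷2=1=a, 34→(34−16)÷2=9=i, 40→(40−16)÷2=12=l.

trail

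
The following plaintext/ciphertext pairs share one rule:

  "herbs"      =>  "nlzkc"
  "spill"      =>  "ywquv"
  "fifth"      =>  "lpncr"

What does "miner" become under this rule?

spvnb

The shift increases by 1 at each position, starting from +6: 6, 7, 8, ….
Applying it to miner: m+6=s, i+7=p, n+8=v, e+9=n, r+10=b.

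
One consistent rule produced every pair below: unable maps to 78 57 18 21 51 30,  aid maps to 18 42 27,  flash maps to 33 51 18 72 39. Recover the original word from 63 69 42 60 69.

Each letter becomes 3×(its alphabet position, a=1..z=26) + 15.
Decoding 63 69 42 60 69: 63→(63−15)÷3=16=p, 69→(69−15)÷3=18=r, 42→(42−15)÷3=9=i, 60→(60−15)÷3=15=o, 69→(69−15)÷3=18=r.

prior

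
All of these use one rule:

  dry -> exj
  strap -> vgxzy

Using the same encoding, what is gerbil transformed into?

rohxkm

The word is reversed, then every letter is shifted forward by 6.
On gerbil: reverse → libreg; then shift: l+6=r, i+6=o, b+6=h, r+6=x, e+6=k, g+6=m.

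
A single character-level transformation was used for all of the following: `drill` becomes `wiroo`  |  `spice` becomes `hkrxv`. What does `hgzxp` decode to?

Each pair mirrors across the alphabet (d↔w, r↔i, i↔r): positions sum to 25. Each letter is replaced by its mirror in the alphabet: a↔z, b↔y, c↔x, and so on (the Atbash cipher).
Reversing it on hgzxp: h↔s, g↔t, z↔a, x↔c, p↔k.

stack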